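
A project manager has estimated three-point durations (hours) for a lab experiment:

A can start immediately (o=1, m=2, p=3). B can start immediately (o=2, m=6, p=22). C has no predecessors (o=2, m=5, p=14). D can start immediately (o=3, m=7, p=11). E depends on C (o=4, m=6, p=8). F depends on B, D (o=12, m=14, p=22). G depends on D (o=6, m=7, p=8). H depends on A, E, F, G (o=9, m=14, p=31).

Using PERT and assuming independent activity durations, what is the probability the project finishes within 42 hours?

te_A = (1 + 4·2 + 3)/6 = 12/6 = 2; σ²_A = ((3−1)/6)² = 0.111
te_B = (2 + 4·6 + 22)/6 = 48/6 = 8; σ²_B = ((22−2)/6)² = 11.111
te_C = (2 + 4·5 + 14)/6 = 36/6 = 6; σ²_C = ((14−2)/6)² = 4.000
te_D = (3 + 4·7 + 11)/6 = 42/6 = 7; σ²_D = ((11−3)/6)² = 1.778
te_E = (4 + 4·6 + 8)/6 = 36/6 = 6; σ²_E = ((8−4)/6)² = 0.444
te_F = (12 + 4·14 + 22)/6 = 90/6 = 15; σ²_F = ((22−12)/6)² = 2.778
te_G = (6 + 4·7 + 8)/6 = 42/6 = 7; σ²_G = ((8−6)/6)² = 0.111
te_H = (9 + 4·14 + 31)/6 = 96/6 = 16; σ²_H = ((31−9)/6)² = 13.444

Forward pass:
ES_A = 0; EF_A = 2
ES_B = 0; EF_B = 8
ES_C = 0; EF_C = 6
ES_D = 0; EF_D = 7
ES_E = 6; EF_E = 6+6 = 12
ES_F = max(EF_B=8, EF_D=7) = 8; EF_F = 8+15 = 23
ES_G = 7; EF_G = 7+7 = 14
ES_H = max(EF_A=2, EF_E=12, EF_F=23, EF_G=14) = 23; EF_H = 23+16 = 39
Expected project duration μ = 39 hours. Critical path: B → F → H.

Variance along critical path = 11.111 + 2.778 + 13.444 = 27.333; σ = √27.333 = 5.228 hours.
Z = (42 − 39) / 5.228 = 0.574
P(T ≤ 42) = Φ(0.574) ≈ 0.717

0.717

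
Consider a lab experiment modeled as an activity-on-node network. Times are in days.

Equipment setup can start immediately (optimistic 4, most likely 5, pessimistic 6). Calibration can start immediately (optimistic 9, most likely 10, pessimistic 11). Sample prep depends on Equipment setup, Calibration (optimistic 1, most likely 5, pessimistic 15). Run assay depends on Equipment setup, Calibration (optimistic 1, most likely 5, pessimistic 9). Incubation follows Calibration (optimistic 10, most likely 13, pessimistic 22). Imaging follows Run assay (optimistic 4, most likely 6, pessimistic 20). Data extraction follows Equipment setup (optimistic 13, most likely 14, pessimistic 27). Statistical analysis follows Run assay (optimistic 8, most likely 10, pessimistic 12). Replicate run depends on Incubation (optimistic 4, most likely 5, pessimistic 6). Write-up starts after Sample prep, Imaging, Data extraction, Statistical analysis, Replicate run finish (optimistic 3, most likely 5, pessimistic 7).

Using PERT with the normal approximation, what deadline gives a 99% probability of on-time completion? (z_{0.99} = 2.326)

te_Equipment setup = (4 + 4·5 + 6)/6 = 30/6 = 5; σ²_Equipment setup = ((6−4)/6)² = 0.111
te_Calibration = (9 + 4·10 + 11)/6 = 60/6 = 10; σ²_Calibration = ((11−9)/6)² = 0.111
te_Sample prep = (1 + 4·5 + 15)/6 = 36/6 = 6; σ²_Sample prep = ((15−1)/6)² = 5.444
te_Run assay = (1 + 4·5 + 9)/6 = 30/6 = 5; σ²_Run assay = ((9−1)/6)² = 1.778
te_Incubation = (10 + 4·13 + 22)/6 = 84/6 = 14; σ²_Incubation = ((22−10)/6)² = 4.000
te_Imaging = (4 + 4·6 + 20)/6 = 48/6 = 8; σ²_Imaging = ((20−4)/6)² = 7.111
te_Data extraction = (13 + 4·14 + 27)/6 = 96/6 = 16; σ²_Data extraction = ((27−13)/6)² = 5.444
te_Statistical analysis = (8 + 4·10 + 12)/6 = 60/6 = 10; σ²_Statistical analysis = ((12−8)/6)² = 0.444
te_Replicate run = (4 + 4·5 + 6)/6 = 30/6 = 5; σ²_Replicate run = ((6−4)/6)² = 0.111
te_Write-up = (3 + 4·5 + 7)/6 = 30/6 = 5; σ²_Write-up = ((7−3)/6)² = 0.444

Forward pass:
ES_Equipment setup = 0; EF_Equipment setup = 5
ES_Calibration = 0; EF_Calibration = 10
ES_Sample prep = max(EF_Equipment setup=5, EF_Calibration=10) = 10; EF_Sample prep = 10+6 = 16
ES_Run assay = max(EF_Equipment setup=5, EF_Calibration=10) = 10; EF_Run assay = 10+5 = 15
ES_Incubation = 10; EF_Incubation = 10+14 = 24
ES_Imaging = 15; EF_Imaging = 15+8 = 23
ES_Data extraction = 5; EF_Data extraction = 5+16 = 21
ES_Statistical analysis = 15; EF_Statistical analysis = 15+10 = 25
ES_Replicate run = 24; EF_Replicate run = 24+5 = 29
ES_Write-up = max(EF_Sample prep=16, EF_Imaging=23, EF_Data extraction=21, EF_Statistical analysis=25, EF_Replicate run=29) = 29; EF_Write-up = 29+5 = 34
Expected project duration μ = 34 days. Critical path: Calibration → Incubation → Replicate run → Write-up.

Variance along critical path = 0.111 + 4.000 + 0.111 + 0.444 = 4.667; σ = 2.160 days.
D = μ + z·σ = 34 + 2.326·2.160 = 39.0 days

39.0 days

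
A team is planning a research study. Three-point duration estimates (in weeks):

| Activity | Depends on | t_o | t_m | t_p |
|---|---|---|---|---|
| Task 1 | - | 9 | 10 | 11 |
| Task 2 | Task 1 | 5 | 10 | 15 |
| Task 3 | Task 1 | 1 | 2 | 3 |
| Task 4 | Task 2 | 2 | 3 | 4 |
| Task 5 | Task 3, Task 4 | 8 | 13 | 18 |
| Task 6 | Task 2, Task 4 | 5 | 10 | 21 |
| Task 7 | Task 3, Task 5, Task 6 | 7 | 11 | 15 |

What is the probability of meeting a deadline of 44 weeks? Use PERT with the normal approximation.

te_Task 1 = (9 + 4·10 + 11)/6 = 60/6 = 10; σ²_Task 1 = ((11−9)/6)² = 0.111
te_Task 2 = (5 + 4·10 + 15)/6 = 60/6 = 10; σ²_Task 2 = ((15−5)/6)² = 2.778
te_Task 3 = (1 + 4·2 + 3)/6 = 12/6 = 2; σ²_Task 3 = ((3−1)/6)² = 0.111
te_Task 4 = (2 + 4·3 + 4)/6 = 18/6 = 3; σ²_Task 4 = ((4−2)/6)² = 0.111
te_Task 5 = (8 + 4·13 + 18)/6 = 78/6 = 13; σ²_Task 5 = ((18−8)/6)² = 2.778
te_Task 6 = (5 + 4·10 + 21)/6 = 66/6 = 11; σ²_Task 6 = ((21−5)/6)² = 7.111
te_Task 7 = (7 + 4·11 + 15)/6 = 66/6 = 11; σ²_Task 7 = ((15−7)/6)² = 1.778

Forward pass:
ES_Task 1 = 0; EF_Task 1 = 10
ES_Task 2 = 10; EF_Task 2 = 10+10 = 20
ES_Task 3 = 10; EF_Task 3 = 10+2 = 12
ES_Task 4 = 20; EF_Task 4 = 20+3 = 23
ES_Task 5 = max(EF_Task 3=12, EF_Task 4=23) = 23; EF_Task 5 = 23+13 = 36
ES_Task 6 = max(EF_Task 2=20, EF_Task 4=23) = 23; EF_Task 6 = 23+11 = 34
ES_Task 7 = max(EF_Task 3=12, EF_Task 5=36, EF_Task 6=34) = 36; EF_Task 7 = 36+11 = 47
Expected project duration μ = 47 weeks. Critical path: Task 1 → Task 2 → Task 4 → Task 5 → Task 7.

Variance along critical path = 0.111 + 2.778 + 0.111 + 2.778 + 1.778 = 7.556; σ = √7.556 = 2.749 weeks.
Z = (44 − 47) / 2.749 = -1.091
P(T ≤ 44) = Φ(-1.091) ≈ 0.138

0.138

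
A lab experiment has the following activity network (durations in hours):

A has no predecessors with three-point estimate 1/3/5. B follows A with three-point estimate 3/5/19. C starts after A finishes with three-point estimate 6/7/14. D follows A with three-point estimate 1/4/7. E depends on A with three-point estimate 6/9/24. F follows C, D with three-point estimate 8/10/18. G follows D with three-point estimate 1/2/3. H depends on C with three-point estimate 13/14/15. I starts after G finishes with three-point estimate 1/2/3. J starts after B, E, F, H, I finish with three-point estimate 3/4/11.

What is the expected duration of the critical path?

te_A = (1 + 4·3 + 5)/6 = 18/6 = 3
te_B = (3 + 4·5 + 19)/6 = 42/6 = 7
te_C = (6 + 4·7 + 14)/6 = 48/6 = 8
te_D = (1 + 4·4 + 7)/6 = 24/6 = 4
te_E = (6 + 4·9 + 24)/6 = 66/6 = 11
te_F = (8 + 4·10 + 18)/6 = 66/6 = 11
te_G = (1 + 4·2 + 3)/6 = 12/6 = 2
te_H = (13 + 4·14 + 15)/6 = 84/6 = 14
te_I = (1 + 4·2 + 3)/6 = 12/6 = 2
te_J = (3 + 4·4 + 11)/6 = 30/6 = 5

Forward pass:
ES_A = 0; EF_A = 3
ES_B = 3; EF_B = 3+7 = 10
ES_C = 3; EF_C = 3+8 = 11
ES_D = 3; EF_D = 3+4 = 7
ES_E = 3; EF_E = 3+11 = 14
ES_F = max(EF_C=11, EF_D=7) = 11; EF_F = 11+11 = 22
ES_G = 7; EF_G = 7+2 = 9
ES_H = 11; EF_H = 11+14 = 25
ES_I = 9; EF_I = 9+2 = 11
ES_J = max(EF_B=10, EF_E=14, EF_F=22, EF_H=25, EF_I=11) = 25; EF_J = 25+5 = 30
Expected project duration μ = 30 hours. Critical path: A → C → H → J.

30 hours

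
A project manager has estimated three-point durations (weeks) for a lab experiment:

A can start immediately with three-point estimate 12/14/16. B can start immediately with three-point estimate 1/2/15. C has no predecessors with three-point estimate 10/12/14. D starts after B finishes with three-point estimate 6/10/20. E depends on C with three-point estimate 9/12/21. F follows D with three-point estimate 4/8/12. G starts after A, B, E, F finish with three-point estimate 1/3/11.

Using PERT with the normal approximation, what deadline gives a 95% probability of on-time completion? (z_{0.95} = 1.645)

te_A = (12 + 4·14 + 16)/6 = 84/6 = 14; σ²_A = ((16−12)/6)² = 0.444
te_B = (1 + 4·2 + 15)/6 = 24/6 = 4; σ²_B = ((15−1)/6)² = 5.444
te_C = (10 + 4·12 + 14)/6 = 72/6 = 12; σ²_C = ((14−10)/6)² = 0.444
te_D = (6 + 4·10 + 20)/6 = 66/6 = 11; σ²_D = ((20−6)/6)² = 5.444
te_E = (9 + 4·12 + 21)/6 = 78/6 = 13; σ²_E = ((21−9)/6)² = 4.000
te_F = (4 + 4·8 + 12)/6 = 48/6 = 8; σ²_F = ((12−4)/6)² = 1.778
te_G = (1 + 4·3 + 11)/6 = 24/6 = 4; σ²_G = ((11−1)/6)² = 2.778

Forward pass:
ES_A = 0; EF_A = 14
ES_B = 0; EF_B = 4
ES_C = 0; EF_C = 12
ES_D = 4; EF_D = 4+11 = 15
ES_E = 12; EF_E = 12+13 = 25
ES_F = 15; EF_F = 15+8 = 23
ES_G = max(EF_A=14, EF_B=4, EF_E=25, EF_F=23) = 25; EF_G = 25+4 = 29
Expected project duration μ = 29 weeks. Critical path: C → E → G.

Variance along critical path = 0.444 + 4.000 + 2.778 = 7.222; σ = 2.687 weeks.
D = μ + z·σ = 29 + 1.645·2.687 = 33.4 weeks

33.4 weeks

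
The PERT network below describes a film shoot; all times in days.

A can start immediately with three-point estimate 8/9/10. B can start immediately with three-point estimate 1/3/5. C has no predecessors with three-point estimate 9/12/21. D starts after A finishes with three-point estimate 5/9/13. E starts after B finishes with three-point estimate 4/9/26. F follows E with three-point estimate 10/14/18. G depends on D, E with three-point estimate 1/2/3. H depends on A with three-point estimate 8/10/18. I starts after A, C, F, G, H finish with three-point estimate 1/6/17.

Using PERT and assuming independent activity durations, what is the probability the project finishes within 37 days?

te_A = (8 + 4·9 + 10)/6 = 54/6 = 9; σ²_A = ((10−8)/6)² = 0.111
te_B = (1 + 4·3 + 5)/6 = 18/6 = 3; σ²_B = ((5−1)/6)² = 0.444
te_C = (9 + 4·12 + 21)/6 = 78/6 = 13; σ²_C = ((21−9)/6)² = 4.000
te_D = (5 + 4·9 + 13)/6 = 54/6 = 9; σ²_D = ((13−5)/6)² = 1.778
te_E = (4 + 4·9 + 26)/6 = 66/6 = 11; σ²_E = ((26−4)/6)² = 13.444
te_F = (10 + 4·14 + 18)/6 = 84/6 = 14; σ²_F = ((18−10)/6)² = 1.778
te_G = (1 + 4·2 + 3)/6 = 12/6 = 2; σ²_G = ((3−1)/6)² = 0.111
te_H = (8 + 4·10 + 18)/6 = 66/6 = 11; σ²_H = ((18−8)/6)² = 2.778
te_I = (1 + 4·6 + 17)/6 = 42/6 = 7; σ²_I = ((17−1)/6)² = 7.111

Forward pass:
ES_A = 0; EF_A = 9
ES_B = 0; EF_B = 3
ES_C = 0; EF_C = 13
ES_D = 9; EF_D = 9+9 = 18
ES_E = 3; EF_E = 3+11 = 14
ES_F = 14; EF_F = 14+14 = 28
ES_G = max(EF_D=18, EF_E=14) = 18; EF_G = 18+2 = 20
ES_H = 9; EF_H = 9+11 = 20
ES_I = max(EF_A=9, EF_C=13, EF_F=28, EF_G=20, EF_H=20) = 28; EF_I = 28+7 = 35
Expected project duration μ = 35 days. Critical path: B → E → F → I.

Variance along critical path = 0.444 + 13.444 + 1.778 + 7.111 = 22.778; σ = √22.778 = 4.773 days.
Z = (37 − 35) / 4.773 = 0.419
P(T ≤ 37) = Φ(0.419) ≈ 0.662

0.662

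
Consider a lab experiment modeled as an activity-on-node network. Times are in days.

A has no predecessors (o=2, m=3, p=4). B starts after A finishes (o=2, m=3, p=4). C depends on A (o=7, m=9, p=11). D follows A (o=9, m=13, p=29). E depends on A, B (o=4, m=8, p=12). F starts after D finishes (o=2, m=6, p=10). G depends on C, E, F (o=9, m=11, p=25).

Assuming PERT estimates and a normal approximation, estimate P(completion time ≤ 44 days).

te_A = (2 + 4·3 + 4)/6 = 18/6 = 3; σ²_A = ((4−2)/6)² = 0.111
te_B = (2 + 4·3 + 4)/6 = 18/6 = 3; σ²_B = ((4−2)/6)² = 0.111
te_C = (7 + 4·9 + 11)/6 = 54/6 = 9; σ²_C = ((11−7)/6)² = 0.444
te_D = (9 + 4·13 + 29)/6 = 90/6 = 15; σ²_D = ((29−9)/6)² = 11.111
te_E = (4 + 4·8 + 12)/6 = 48/6 = 8; σ²_E = ((12−4)/6)² = 1.778
te_F = (2 + 4·6 + 10)/6 = 36/6 = 6; σ²_F = ((10−2)/6)² = 1.778
te_G = (9 + 4·11 + 25)/6 = 78/6 = 13; σ²_G = ((25−9)/6)² = 7.111

Forward pass:
ES_A = 0; EF_A = 3
ES_B = 3; EF_B = 3+3 = 6
ES_C = 3; EF_C = 3+9 = 12
ES_D = 3; EF_D = 3+15 = 18
ES_E = max(EF_A=3, EF_B=6) = 6; EF_E = 6+8 = 14
ES_F = 18; EF_F = 18+6 = 24
ES_G = max(EF_C=12, EF_E=14, EF_F=24) = 24; EF_G = 24+13 = 37
Expected project duration μ = 37 days. Critical path: A → D → F → G.

Variance along critical path = 0.111 + 11.111 + 1.778 + 7.111 = 20.111; σ = √20.111 = 4.485 days.
Z = (44 − 37) / 4.485 = 1.561
P(T ≤ 44) = Φ(1.561) ≈ 0.941

0.941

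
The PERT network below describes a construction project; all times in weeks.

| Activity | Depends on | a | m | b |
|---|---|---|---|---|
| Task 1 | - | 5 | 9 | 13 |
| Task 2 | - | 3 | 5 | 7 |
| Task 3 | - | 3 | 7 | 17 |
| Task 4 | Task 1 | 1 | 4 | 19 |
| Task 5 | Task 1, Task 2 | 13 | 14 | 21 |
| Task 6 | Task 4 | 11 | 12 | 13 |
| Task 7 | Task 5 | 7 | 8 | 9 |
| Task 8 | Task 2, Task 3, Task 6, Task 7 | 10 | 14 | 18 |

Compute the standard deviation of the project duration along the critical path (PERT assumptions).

te_Task 1 = (5 + 4·9 + 13)/6 = 54/6 = 9; σ²_Task 1 = ((13−5)/6)² = 1.778
te_Task 2 = (3 + 4·5 + 7)/6 = 30/6 = 5; σ²_Task 2 = ((7−3)/6)² = 0.444
te_Task 3 = (3 + 4·7 + 17)/6 = 48/6 = 8; σ²_Task 3 = ((17−3)/6)² = 5.444
te_Task 4 = (1 + 4·4 + 19)/6 = 36/6 = 6; σ²_Task 4 = ((19−1)/6)² = 9.000
te_Task 5 = (13 + 4·14 + 21)/6 = 90/6 = 15; σ²_Task 5 = ((21−13)/6)² = 1.778
te_Task 6 = (11 + 4·12 + 13)/6 = 72/6 = 12; σ²_Task 6 = ((13−11)/6)² = 0.111
te_Task 7 = (7 + 4·8 + 9)/6 = 48/6 = 8; σ²_Task 7 = ((9−7)/6)² = 0.111
te_Task 8 = (10 + 4·14 + 18)/6 = 84/6 = 14; σ²_Task 8 = ((18−10)/6)² = 1.778

Forward pass:
ES_Task 1 = 0; EF_Task 1 = 9
ES_Task 2 = 0; EF_Task 2 = 5
ES_Task 3 = 0; EF_Task 3 = 8
ES_Task 4 = 9; EF_Task 4 = 9+6 = 15
ES_Task 5 = max(EF_Task 1=9, EF_Task 2=5) = 9; EF_Task 5 = 9+15 = 24
ES_Task 6 = 15; EF_Task 6 = 15+12 = 27
ES_Task 7 = 24; EF_Task 7 = 24+8 = 32
ES_Task 8 = max(EF_Task 2=5, EF_Task 3=8, EF_Task 6=27, EF_Task 7=32) = 32; EF_Task 8 = 32+14 = 46
Expected project duration μ = 46 weeks. Critical path: Task 1 → Task 5 → Task 7 → Task 8.

Variance along critical path = 1.778 + 1.778 + 0.111 + 1.778 = 5.444
σ = √5.444 = 2.333 weeks

2.33 weeks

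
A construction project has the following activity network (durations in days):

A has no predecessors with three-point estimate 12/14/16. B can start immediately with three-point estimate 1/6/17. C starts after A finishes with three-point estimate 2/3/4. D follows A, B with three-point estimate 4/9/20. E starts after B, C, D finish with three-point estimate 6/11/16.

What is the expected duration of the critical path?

te_A = (12 + 4·14 + 16)/6 = 84/6 = 14
te_B = (1 + 4·6 + 17)/6 = 42/6 = 7
te_C = (2 + 4·3 + 4)/6 = 18/6 = 3
te_D = (4 + 4·9 + 20)/6 = 60/6 = 10
te_E = (6 + 4·11 + 16)/6 = 66/6 = 11

Forward pass:
ES_A = 0; EF_A = 14
ES_B = 0; EF_B = 7
ES_C = 14; EF_C = 14+3 = 17
ES_D = max(EF_A=14, EF_B=7) = 14; EF_D = 14+10 = 24
ES_E = max(EF_B=7, EF_C=17, EF_D=24) = 24; EF_E = 24+11 = 35
Expected project duration μ = 35 days. Critical path: A → D → E.

35 days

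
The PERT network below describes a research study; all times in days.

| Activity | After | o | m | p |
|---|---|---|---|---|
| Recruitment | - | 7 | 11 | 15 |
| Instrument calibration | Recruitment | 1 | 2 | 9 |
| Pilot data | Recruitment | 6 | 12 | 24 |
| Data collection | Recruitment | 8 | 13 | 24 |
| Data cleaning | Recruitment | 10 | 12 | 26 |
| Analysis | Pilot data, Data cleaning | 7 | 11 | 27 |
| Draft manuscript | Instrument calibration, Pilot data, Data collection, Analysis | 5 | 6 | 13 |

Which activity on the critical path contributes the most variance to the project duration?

Analysis

te_Recruitment = (7 + 4·11 + 15)/6 = 66/6 = 11; σ²_Recruitment = ((15−7)/6)² = 1.778
te_Instrument calibration = (1 + 4·2 + 9)/6 = 18/6 = 3; σ²_Instrument calibration = ((9−1)/6)² = 1.778
te_Pilot data = (6 + 4·12 + 24)/6 = 78/6 = 13; σ²_Pilot data = ((24−6)/6)² = 9.000
te_Data collection = (8 + 4·13 + 24)/6 = 84/6 = 14; σ²_Data collection = ((24−8)/6)² = 7.111
te_Data cleaning = (10 + 4·12 + 26)/6 = 84/6 = 14; σ²_Data cleaning = ((26−10)/6)² = 7.111
te_Analysis = (7 + 4·11 + 27)/6 = 78/6 = 13; σ²_Analysis = ((27−7)/6)² = 11.111
te_Draft manuscript = (5 + 4·6 + 13)/6 = 42/6 = 7; σ²_Draft manuscript = ((13−5)/6)² = 1.778

Forward pass:
ES_Recruitment = 0; EF_Recruitment = 11
ES_Instrument calibration = 11; EF_Instrument calibration = 11+3 = 14
ES_Pilot data = 11; EF_Pilot data = 11+13 = 24
ES_Data collection = 11; EF_Data collection = 11+14 = 25
ES_Data cleaning = 11; EF_Data cleaning = 11+14 = 25
ES_Analysis = max(EF_Pilot data=24, EF_Data cleaning=25) = 25; EF_Analysis = 25+13 = 38
ES_Draft manuscript = max(EF_Instrument calibration=14, EF_Pilot data=24, EF_Data collection=25, EF_Analysis=38) = 38; EF_Draft manuscript = 38+7 = 45
Expected project duration μ = 45 days. Critical path: Recruitment → Data cleaning → Analysis → Draft manuscript.

Variances on critical path: σ²_Recruitment=1.778, σ²_Data cleaning=7.111, σ²_Analysis=11.111, σ²_Draft manuscript=1.778.
Largest is σ²_Analysis = 11.111.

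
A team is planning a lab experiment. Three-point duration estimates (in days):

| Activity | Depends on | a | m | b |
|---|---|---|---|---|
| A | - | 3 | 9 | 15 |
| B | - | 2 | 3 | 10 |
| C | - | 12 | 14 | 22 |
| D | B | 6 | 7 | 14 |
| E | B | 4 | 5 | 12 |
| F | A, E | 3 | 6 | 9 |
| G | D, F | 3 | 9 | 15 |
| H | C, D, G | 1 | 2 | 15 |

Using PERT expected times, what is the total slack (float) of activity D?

te_A = (3 + 4·9 + 15)/6 = 54/6 = 9
te_B = (2 + 4·3 + 10)/6 = 24/6 = 4
te_C = (12 + 4·14 + 22)/6 = 90/6 = 15
te_D = (6 + 4·7 + 14)/6 = 48/6 = 8
te_E = (4 + 4·5 + 12)/6 = 36/6 = 6
te_F = (3 + 4·6 + 9)/6 = 36/6 = 6
te_G = (3 + 4·9 + 15)/6 = 54/6 = 9
te_H = (1 + 4·2 + 15)/6 = 24/6 = 4

Forward pass:
ES_A = 0; EF_A = 9
ES_B = 0; EF_B = 4
ES_C = 0; EF_C = 15
ES_D = 4; EF_D = 4+8 = 12
ES_E = 4; EF_E = 4+6 = 10
ES_F = max(EF_A=9, EF_E=10) = 10; EF_F = 10+6 = 16
ES_G = max(EF_D=12, EF_F=16) = 16; EF_G = 16+9 = 25
ES_H = max(EF_C=15, EF_D=12, EF_G=25) = 25; EF_H = 25+4 = 29
Expected project duration μ = 29 days. Critical path: B → E → F → G → H.

Backward pass:
LF_H = 29; LS_H = 29−4 = 25
LF_G = LS_H = 25; LS_G = 25−9 = 16
LF_F = LS_G = 16; LS_F = 16−6 = 10
LF_E = LS_F = 10; LS_E = 10−6 = 4
LF_D = min(LS_G=16, LS_H=25) = 16; LS_D = 16−8 = 8
LF_C = LS_H = 25; LS_C = 25−15 = 10
LF_B = min(LS_D=8, LS_E=4) = 4; LS_B = 4−4 = 0
LF_A = LS_F = 10; LS_A = 10−9 = 1
Slack_D = LS_D − ES_D = 8 − 4 = 4

4 days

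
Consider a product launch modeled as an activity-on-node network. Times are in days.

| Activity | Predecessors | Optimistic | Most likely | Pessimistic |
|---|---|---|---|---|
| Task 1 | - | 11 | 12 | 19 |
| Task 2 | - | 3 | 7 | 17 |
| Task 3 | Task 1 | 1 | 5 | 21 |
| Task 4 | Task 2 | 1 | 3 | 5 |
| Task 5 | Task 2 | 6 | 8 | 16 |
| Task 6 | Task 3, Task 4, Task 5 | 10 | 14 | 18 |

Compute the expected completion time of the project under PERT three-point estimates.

te_Task 1 = (11 + 4·12 + 19)/6 = 78/6 = 13
te_Task 2 = (3 + 4·7 + 17)/6 = 48/6 = 8
te_Task 3 = (1 + 4·5 + 21)/6 = 42/6 = 7
te_Task 4 = (1 + 4·3 + 5)/6 = 18/6 = 3
te_Task 5 = (6 + 4·8 + 16)/6 = 54/6 = 9
te_Task 6 = (10 + 4·14 + 18)/6 = 84/6 = 14

Forward pass:
ES_Task 1 = 0; EF_Task 1 = 13
ES_Task 2 = 0; EF_Task 2 = 8
ES_Task 3 = 13; EF_Task 3 = 13+7 = 20
ES_Task 4 = 8; EF_Task 4 = 8+3 = 11
ES_Task 5 = 8; EF_Task 5 = 8+9 = 17
ES_Task 6 = max(EF_Task 3=20, EF_Task 4=11, EF_Task 5=17) = 20; EF_Task 6 = 20+14 = 34
Expected project duration μ = 34 days. Critical path: Task 1 → Task 3 → Task 6.

34 days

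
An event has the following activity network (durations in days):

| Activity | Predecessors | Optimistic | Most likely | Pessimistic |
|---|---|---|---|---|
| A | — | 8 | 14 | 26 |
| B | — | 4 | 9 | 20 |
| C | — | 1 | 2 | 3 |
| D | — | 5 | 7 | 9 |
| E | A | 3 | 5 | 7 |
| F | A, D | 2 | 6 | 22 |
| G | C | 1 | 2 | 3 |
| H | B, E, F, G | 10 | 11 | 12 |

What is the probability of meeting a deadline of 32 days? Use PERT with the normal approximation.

0.328

te_A = (8 + 4·14 + 26)/6 = 90/6 = 15; σ²_A = ((26−8)/6)² = 9.000
te_B = (4 + 4·9 + 20)/6 = 60/6 = 10; σ²_B = ((20−4)/6)² = 7.111
te_C = (1 + 4·2 + 3)/6 = 12/6 = 2; σ²_C = ((3−1)/6)² = 0.111
te_D = (5 + 4·7 + 9)/6 = 42/6 = 7; σ²_D = ((9−5)/6)² = 0.444
te_E = (3 + 4·5 + 7)/6 = 30/6 = 5; σ²_E = ((7−3)/6)² = 0.444
te_F = (2 + 4·6 + 22)/6 = 48/6 = 8; σ²_F = ((22−2)/6)² = 11.111
te_G = (1 + 4·2 + 3)/6 = 12/6 = 2; σ²_G = ((3−1)/6)² = 0.111
te_H = (10 + 4·11 + 12)/6 = 66/6 = 11; σ²_H = ((12−10)/6)² = 0.111

Forward pass:
ES_A = 0; EF_A = 15
ES_B = 0; EF_B = 10
ES_C = 0; EF_C = 2
ES_D = 0; EF_D = 7
ES_E = 15; EF_E = 15+5 = 20
ES_F = max(EF_A=15, EF_D=7) = 15; EF_F = 15+8 = 23
ES_G = 2; EF_G = 2+2 = 4
ES_H = max(EF_B=10, EF_E=20, EF_F=23, EF_G=4) = 23; EF_H = 23+11 = 34
Expected project duration μ = 34 days. Critical path: A → F → H.

Variance along critical path = 9.000 + 11.111 + 0.111 = 20.222; σ = √20.222 = 4.497 days.
Z = (32 − 34) / 4.497 = -0.445
P(T ≤ 32) = Φ(-0.445) ≈ 0.328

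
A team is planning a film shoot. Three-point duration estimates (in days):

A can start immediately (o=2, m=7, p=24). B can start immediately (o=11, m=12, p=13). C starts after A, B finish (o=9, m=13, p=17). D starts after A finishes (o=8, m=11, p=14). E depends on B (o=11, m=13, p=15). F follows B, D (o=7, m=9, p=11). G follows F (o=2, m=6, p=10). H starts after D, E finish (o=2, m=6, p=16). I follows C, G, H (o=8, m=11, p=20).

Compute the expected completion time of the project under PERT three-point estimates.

te_A = (2 + 4·7 + 24)/6 = 54/6 = 9
te_B = (11 + 4·12 + 13)/6 = 72/6 = 12
te_C = (9 + 4·13 + 17)/6 = 78/6 = 13
te_D = (8 + 4·11 + 14)/6 = 66/6 = 11
te_E = (11 + 4·13 + 15)/6 = 78/6 = 13
te_F = (7 + 4·9 + 11)/6 = 54/6 = 9
te_G = (2 + 4·6 + 10)/6 = 36/6 = 6
te_H = (2 + 4·6 + 16)/6 = 42/6 = 7
te_I = (8 + 4·11 + 20)/6 = 72/6 = 12

Forward pass:
ES_A = 0; EF_A = 9
ES_B = 0; EF_B = 12
ES_C = max(EF_A=9, EF_B=12) = 12; EF_C = 12+13 = 25
ES_D = 9; EF_D = 9+11 = 20
ES_E = 12; EF_E = 12+13 = 25
ES_F = max(EF_B=12, EF_D=20) = 20; EF_F = 20+9 = 29
ES_G = 29; EF_G = 29+6 = 35
ES_H = max(EF_D=20, EF_E=25) = 25; EF_H = 25+7 = 32
ES_I = max(EF_C=25, EF_G=35, EF_H=32) = 35; EF_I = 35+12 = 47
Expected project duration μ = 47 days. Critical path: A → D → F → G → I.

47 days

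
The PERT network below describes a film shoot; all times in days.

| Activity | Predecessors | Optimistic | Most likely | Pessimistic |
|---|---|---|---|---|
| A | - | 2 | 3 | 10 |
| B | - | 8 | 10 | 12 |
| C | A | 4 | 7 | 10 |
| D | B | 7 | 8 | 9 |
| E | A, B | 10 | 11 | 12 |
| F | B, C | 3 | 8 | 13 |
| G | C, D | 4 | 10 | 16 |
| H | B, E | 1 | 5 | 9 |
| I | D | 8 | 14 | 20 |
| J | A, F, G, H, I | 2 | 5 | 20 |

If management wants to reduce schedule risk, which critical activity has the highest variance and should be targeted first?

te_A = (2 + 4·3 + 10)/6 = 24/6 = 4; σ²_A = ((10−2)/6)² = 1.778
te_B = (8 + 4·10 + 12)/6 = 60/6 = 10; σ²_B = ((12−8)/6)² = 0.444
te_C = (4 + 4·7 + 10)/6 = 42/6 = 7; σ²_C = ((10−4)/6)² = 1.000
te_D = (7 + 4·8 + 9)/6 = 48/6 = 8; σ²_D = ((9−7)/6)² = 0.111
te_E = (10 + 4·11 + 12)/6 = 66/6 = 11; σ²_E = ((12−10)/6)² = 0.111
te_F = (3 + 4·8 + 13)/6 = 48/6 = 8; σ²_F = ((13−3)/6)² = 2.778
te_G = (4 + 4·10 + 16)/6 = 60/6 = 10; σ²_G = ((16−4)/6)² = 4.000
te_H = (1 + 4·5 + 9)/6 = 30/6 = 5; σ²_H = ((9−1)/6)² = 1.778
te_I = (8 + 4·14 + 20)/6 = 84/6 = 14; σ²_I = ((20−8)/6)² = 4.000
te_J = (2 + 4·5 + 20)/6 = 42/6 = 7; σ²_J = ((20−2)/6)² = 9.000

Forward pass:
ES_A = 0; EF_A = 4
ES_B = 0; EF_B = 10
ES_C = 4; EF_C = 4+7 = 11
ES_D = 10; EF_D = 10+8 = 18
ES_E = max(EF_A=4, EF_B=10) = 10; EF_E = 10+11 = 21
ES_F = max(EF_B=10, EF_C=11) = 11; EF_F = 11+8 = 19
ES_G = max(EF_C=11, EF_D=18) = 18; EF_G = 18+10 = 28
ES_H = max(EF_B=10, EF_E=21) = 21; EF_H = 21+5 = 26
ES_I = 18; EF_I = 18+14 = 32
ES_J = max(EF_A=4, EF_F=19, EF_G=28, EF_H=26, EF_I=32) = 32; EF_J = 32+7 = 39
Expected project duration μ = 39 days. Critical path: B → D → I → J.

Variances on critical path: σ²_B=0.444, σ²_D=0.111, σ²_I=4.000, σ²_J=9.000.
Largest is σ²_J = 9.000.

J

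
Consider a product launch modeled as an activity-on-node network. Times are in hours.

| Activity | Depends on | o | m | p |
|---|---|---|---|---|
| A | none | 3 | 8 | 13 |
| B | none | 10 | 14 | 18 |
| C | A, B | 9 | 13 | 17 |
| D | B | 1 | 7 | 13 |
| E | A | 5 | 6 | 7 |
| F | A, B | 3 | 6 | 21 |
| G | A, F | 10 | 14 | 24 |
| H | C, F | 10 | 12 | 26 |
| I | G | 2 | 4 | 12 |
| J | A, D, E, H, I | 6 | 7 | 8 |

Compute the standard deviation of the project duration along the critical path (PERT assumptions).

4.37 hours

te_A = (3 + 4·8 + 13)/6 = 48/6 = 8; σ²_A = ((13−3)/6)² = 2.778
te_B = (10 + 4·14 + 18)/6 = 84/6 = 14; σ²_B = ((18−10)/6)² = 1.778
te_C = (9 + 4·13 + 17)/6 = 78/6 = 13; σ²_C = ((17−9)/6)² = 1.778
te_D = (1 + 4·7 + 13)/6 = 42/6 = 7; σ²_D = ((13−1)/6)² = 4.000
te_E = (5 + 4·6 + 7)/6 = 36/6 = 6; σ²_E = ((7−5)/6)² = 0.111
te_F = (3 + 4·6 + 21)/6 = 48/6 = 8; σ²_F = ((21−3)/6)² = 9.000
te_G = (10 + 4·14 + 24)/6 = 90/6 = 15; σ²_G = ((24−10)/6)² = 5.444
te_H = (10 + 4·12 + 26)/6 = 84/6 = 14; σ²_H = ((26−10)/6)² = 7.111
te_I = (2 + 4·4 + 12)/6 = 30/6 = 5; σ²_I = ((12−2)/6)² = 2.778
te_J = (6 + 4·7 + 8)/6 = 42/6 = 7; σ²_J = ((8−6)/6)² = 0.111

Forward pass:
ES_A = 0; EF_A = 8
ES_B = 0; EF_B = 14
ES_C = max(EF_A=8, EF_B=14) = 14; EF_C = 14+13 = 27
ES_D = 14; EF_D = 14+7 = 21
ES_E = 8; EF_E = 8+6 = 14
ES_F = max(EF_A=8, EF_B=14) = 14; EF_F = 14+8 = 22
ES_G = max(EF_A=8, EF_F=22) = 22; EF_G = 22+15 = 37
ES_H = max(EF_C=27, EF_F=22) = 27; EF_H = 27+14 = 41
ES_I = 37; EF_I = 37+5 = 42
ES_J = max(EF_A=8, EF_D=21, EF_E=14, EF_H=41, EF_I=42) = 42; EF_J = 42+7 = 49
Expected project duration μ = 49 hours. Critical path: B → F → G → I → J.

Variance along critical path = 1.778 + 9.000 + 5.444 + 2.778 + 0.111 = 19.111
σ = √19.111 = 4.372 hours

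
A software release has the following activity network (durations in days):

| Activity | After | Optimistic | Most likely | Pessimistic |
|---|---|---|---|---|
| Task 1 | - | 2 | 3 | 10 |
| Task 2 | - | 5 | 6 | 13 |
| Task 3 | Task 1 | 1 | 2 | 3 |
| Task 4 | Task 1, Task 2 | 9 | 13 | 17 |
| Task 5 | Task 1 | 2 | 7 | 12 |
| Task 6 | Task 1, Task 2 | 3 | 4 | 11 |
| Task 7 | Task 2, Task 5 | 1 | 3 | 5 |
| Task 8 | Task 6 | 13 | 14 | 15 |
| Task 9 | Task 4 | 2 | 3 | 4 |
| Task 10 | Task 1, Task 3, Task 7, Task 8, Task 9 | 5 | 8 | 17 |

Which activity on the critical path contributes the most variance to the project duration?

Task 10

te_Task 1 = (2 + 4·3 + 10)/6 = 24/6 = 4; σ²_Task 1 = ((10−2)/6)² = 1.778
te_Task 2 = (5 + 4·6 + 13)/6 = 42/6 = 7; σ²_Task 2 = ((13−5)/6)² = 1.778
te_Task 3 = (1 + 4·2 + 3)/6 = 12/6 = 2; σ²_Task 3 = ((3−1)/6)² = 0.111
te_Task 4 = (9 + 4·13 + 17)/6 = 78/6 = 13; σ²_Task 4 = ((17−9)/6)² = 1.778
te_Task 5 = (2 + 4·7 + 12)/6 = 42/6 = 7; σ²_Task 5 = ((12−2)/6)² = 2.778
te_Task 6 = (3 + 4·4 + 11)/6 = 30/6 = 5; σ²_Task 6 = ((11−3)/6)² = 1.778
te_Task 7 = (1 + 4·3 + 5)/6 = 18/6 = 3; σ²_Task 7 = ((5−1)/6)² = 0.444
te_Task 8 = (13 + 4·14 + 15)/6 = 84/6 = 14; σ²_Task 8 = ((15−13)/6)² = 0.111
te_Task 9 = (2 + 4·3 + 4)/6 = 18/6 = 3; σ²_Task 9 = ((4−2)/6)² = 0.111
te_Task 10 = (5 + 4·8 + 17)/6 = 54/6 = 9; σ²_Task 10 = ((17−5)/6)² = 4.000

Forward pass:
ES_Task 1 = 0; EF_Task 1 = 4
ES_Task 2 = 0; EF_Task 2 = 7
ES_Task 3 = 4; EF_Task 3 = 4+2 = 6
ES_Task 4 = max(EF_Task 1=4, EF_Task 2=7) = 7; EF_Task 4 = 7+13 = 20
ES_Task 5 = 4; EF_Task 5 = 4+7 = 11
ES_Task 6 = max(EF_Task 1=4, EF_Task 2=7) = 7; EF_Task 6 = 7+5 = 12
ES_Task 7 = max(EF_Task 2=7, EF_Task 5=11) = 11; EF_Task 7 = 11+3 = 14
ES_Task 8 = 12; EF_Task 8 = 12+14 = 26
ES_Task 9 = 20; EF_Task 9 = 20+3 = 23
ES_Task 10 = max(EF_Task 1=4, EF_Task 3=6, EF_Task 7=14, EF_Task 8=26, EF_Task 9=23) = 26; EF_Task 10 = 26+9 = 35
Expected project duration μ = 35 days. Critical path: Task 2 → Task 6 → Task 8 → Task 10.

Variances on critical path: σ²_Task 2=1.778, σ²_Task 6=1.778, σ²_Task 8=0.111, σ²_Task 10=4.000.
Largest is σ²_Task 10 = 4.000.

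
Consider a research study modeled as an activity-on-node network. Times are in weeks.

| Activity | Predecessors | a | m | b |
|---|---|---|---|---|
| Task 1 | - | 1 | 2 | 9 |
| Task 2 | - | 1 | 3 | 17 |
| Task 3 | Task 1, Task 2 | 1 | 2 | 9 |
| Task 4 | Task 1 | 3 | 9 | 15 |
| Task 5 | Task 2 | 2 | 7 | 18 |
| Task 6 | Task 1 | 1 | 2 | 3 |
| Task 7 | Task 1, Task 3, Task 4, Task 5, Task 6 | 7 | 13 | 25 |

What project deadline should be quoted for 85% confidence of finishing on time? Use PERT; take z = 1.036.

te_Task 1 = (1 + 4·2 + 9)/6 = 18/6 = 3; σ²_Task 1 = ((9−1)/6)² = 1.778
te_Task 2 = (1 + 4·3 + 17)/6 = 30/6 = 5; σ²_Task 2 = ((17−1)/6)² = 7.111
te_Task 3 = (1 + 4·2 + 9)/6 = 18/6 = 3; σ²_Task 3 = ((9−1)/6)² = 1.778
te_Task 4 = (3 + 4·9 + 15)/6 = 54/6 = 9; σ²_Task 4 = ((15−3)/6)² = 4.000
te_Task 5 = (2 + 4·7 + 18)/6 = 48/6 = 8; σ²_Task 5 = ((18−2)/6)² = 7.111
te_Task 6 = (1 + 4·2 + 3)/6 = 12/6 = 2; σ²_Task 6 = ((3−1)/6)² = 0.111
te_Task 7 = (7 + 4·13 + 25)/6 = 84/6 = 14; σ²_Task 7 = ((25−7)/6)² = 9.000

Forward pass:
ES_Task 1 = 0; EF_Task 1 = 3
ES_Task 2 = 0; EF_Task 2 = 5
ES_Task 3 = max(EF_Task 1=3, EF_Task 2=5) = 5; EF_Task 3 = 5+3 = 8
ES_Task 4 = 3; EF_Task 4 = 3+9 = 12
ES_Task 5 = 5; EF_Task 5 = 5+8 = 13
ES_Task 6 = 3; EF_Task 6 = 3+2 = 5
ES_Task 7 = max(EF_Task 1=3, EF_Task 3=8, EF_Task 4=12, EF_Task 5=13, EF_Task 6=5) = 13; EF_Task 7 = 13+14 = 27
Expected project duration μ = 27 weeks. Critical path: Task 2 → Task 5 → Task 7.

Variance along critical path = 7.111 + 7.111 + 9.000 = 23.222; σ = 4.819 weeks.
D = μ + z·σ = 27 + 1.036·4.819 = 32.0 weeks

32.0 weeks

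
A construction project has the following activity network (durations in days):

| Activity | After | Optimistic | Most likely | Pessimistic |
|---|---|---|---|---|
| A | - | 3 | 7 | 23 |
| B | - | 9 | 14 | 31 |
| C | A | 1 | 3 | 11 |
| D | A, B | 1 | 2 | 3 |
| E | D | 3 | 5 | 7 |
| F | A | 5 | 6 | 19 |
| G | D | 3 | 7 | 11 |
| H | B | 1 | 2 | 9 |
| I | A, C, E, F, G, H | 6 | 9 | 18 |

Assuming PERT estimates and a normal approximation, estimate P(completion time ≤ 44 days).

0.980

te_A = (3 + 4·7 + 23)/6 = 54/6 = 9; σ²_A = ((23−3)/6)² = 11.111
te_B = (9 + 4·14 + 31)/6 = 96/6 = 16; σ²_B = ((31−9)/6)² = 13.444
te_C = (1 + 4·3 + 11)/6 = 24/6 = 4; σ²_C = ((11−1)/6)² = 2.778
te_D = (1 + 4·2 + 3)/6 = 12/6 = 2; σ²_D = ((3−1)/6)² = 0.111
te_E = (3 + 4·5 + 7)/6 = 30/6 = 5; σ²_E = ((7−3)/6)² = 0.444
te_F = (5 + 4·6 + 19)/6 = 48/6 = 8; σ²_F = ((19−5)/6)² = 5.444
te_G = (3 + 4·7 + 11)/6 = 42/6 = 7; σ²_G = ((11−3)/6)² = 1.778
te_H = (1 + 4·2 + 9)/6 = 18/6 = 3; σ²_H = ((9−1)/6)² = 1.778
te_I = (6 + 4·9 + 18)/6 = 60/6 = 10; σ²_I = ((18−6)/6)² = 4.000

Forward pass:
ES_A = 0; EF_A = 9
ES_B = 0; EF_B = 16
ES_C = 9; EF_C = 9+4 = 13
ES_D = max(EF_A=9, EF_B=16) = 16; EF_D = 16+2 = 18
ES_E = 18; EF_E = 18+5 = 23
ES_F = 9; EF_F = 9+8 = 17
ES_G = 18; EF_G = 18+7 = 25
ES_H = 16; EF_H = 16+3 = 19
ES_I = max(EF_A=9, EF_C=13, EF_E=23, EF_F=17, EF_G=25, EF_H=19) = 25; EF_I = 25+10 = 35
Expected project duration μ = 35 days. Critical path: B → D → G → I.

Variance along critical path = 13.444 + 0.111 + 1.778 + 4.000 = 19.333; σ = √19.333 = 4.397 days.
Z = (44 − 35) / 4.397 = 2.047
P(T ≤ 44) = Φ(2.047) ≈ 0.980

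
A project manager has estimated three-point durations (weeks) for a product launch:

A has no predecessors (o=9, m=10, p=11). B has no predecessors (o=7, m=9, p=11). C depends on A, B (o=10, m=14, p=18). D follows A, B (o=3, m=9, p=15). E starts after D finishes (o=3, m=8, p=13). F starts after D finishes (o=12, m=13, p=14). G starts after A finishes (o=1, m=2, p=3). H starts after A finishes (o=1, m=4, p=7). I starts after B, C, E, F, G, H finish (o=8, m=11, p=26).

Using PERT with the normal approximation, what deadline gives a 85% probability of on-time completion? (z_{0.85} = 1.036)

te_A = (9 + 4·10 + 11)/6 = 60/6 = 10; σ²_A = ((11−9)/6)² = 0.111
te_B = (7 + 4·9 + 11)/6 = 54/6 = 9; σ²_B = ((11−7)/6)² = 0.444
te_C = (10 + 4·14 + 18)/6 = 84/6 = 14; σ²_C = ((18−10)/6)² = 1.778
te_D = (3 + 4·9 + 15)/6 = 54/6 = 9; σ²_D = ((15−3)/6)² = 4.000
te_E = (3 + 4·8 + 13)/6 = 48/6 = 8; σ²_E = ((13−3)/6)² = 2.778
te_F = (12 + 4·13 + 14)/6 = 78/6 = 13; σ²_F = ((14−12)/6)² = 0.111
te_G = (1 + 4·2 + 3)/6 = 12/6 = 2; σ²_G = ((3−1)/6)² = 0.111
te_H = (1 + 4·4 + 7)/6 = 24/6 = 4; σ²_H = ((7−1)/6)² = 1.000
te_I = (8 + 4·11 + 26)/6 = 78/6 = 13; σ²_I = ((26−8)/6)² = 9.000

Forward pass:
ES_A = 0; EF_A = 10
ES_B = 0; EF_B = 9
ES_C = max(EF_A=10, EF_B=9) = 10; EF_C = 10+14 = 24
ES_D = max(EF_A=10, EF_B=9) = 10; EF_D = 10+9 = 19
ES_E = 19; EF_E = 19+8 = 27
ES_F = 19; EF_F = 19+13 = 32
ES_G = 10; EF_G = 10+2 = 12
ES_H = 10; EF_H = 10+4 = 14
ES_I = max(EF_B=9, EF_C=24, EF_E=27, EF_F=32, EF_G=12, EF_H=14) = 32; EF_I = 32+13 = 45
Expected project duration μ = 45 weeks. Critical path: A → D → F → I.

Variance along critical path = 0.111 + 4.000 + 0.111 + 9.000 = 13.222; σ = 3.636 weeks.
D = μ + z·σ = 45 + 1.036·3.636 = 48.8 weeks

48.8 weeks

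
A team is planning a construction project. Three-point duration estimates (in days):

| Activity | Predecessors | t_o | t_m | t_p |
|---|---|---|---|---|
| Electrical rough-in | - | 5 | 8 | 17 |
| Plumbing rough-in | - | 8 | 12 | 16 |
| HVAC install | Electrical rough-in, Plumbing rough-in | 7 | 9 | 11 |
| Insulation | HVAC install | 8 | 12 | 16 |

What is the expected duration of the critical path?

te_Electrical rough-in = (5 + 4·8 + 17)/6 = 54/6 = 9
te_Plumbing rough-in = (8 + 4·12 + 16)/6 = 72/6 = 12
te_HVAC install = (7 + 4·9 + 11)/6 = 54/6 = 9
te_Insulation = (8 + 4·12 + 16)/6 = 72/6 = 12

Forward pass:
ES_Electrical rough-in = 0; EF_Electrical rough-in = 9
ES_Plumbing rough-in = 0; EF_Plumbing rough-in = 12
ES_HVAC install = max(EF_Electrical rough-in=9, EF_Plumbing rough-in=12) = 12; EF_HVAC install = 12+9 = 21
ES_Insulation = 21; EF_Insulation = 21+12 = 33
Expected project duration μ = 33 days. Critical path: Plumbing rough-in → HVAC install → Insulation.

33 days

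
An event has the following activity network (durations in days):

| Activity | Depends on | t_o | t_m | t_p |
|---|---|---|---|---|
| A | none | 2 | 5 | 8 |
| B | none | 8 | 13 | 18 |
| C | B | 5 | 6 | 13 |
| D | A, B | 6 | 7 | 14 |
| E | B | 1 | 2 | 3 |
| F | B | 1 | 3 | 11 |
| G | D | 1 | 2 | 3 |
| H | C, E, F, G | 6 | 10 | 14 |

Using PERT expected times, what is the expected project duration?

te_A = (2 + 4·5 + 8)/6 = 30/6 = 5
te_B = (8 + 4·13 + 18)/6 = 78/6 = 13
te_C = (5 + 4·6 + 13)/6 = 42/6 = 7
te_D = (6 + 4·7 + 14)/6 = 48/6 = 8
te_E = (1 + 4·2 + 3)/6 = 12/6 = 2
te_F = (1 + 4·3 + 11)/6 = 24/6 = 4
te_G = (1 + 4·2 + 3)/6 = 12/6 = 2
te_H = (6 + 4·10 + 14)/6 = 60/6 = 10

Forward pass:
ES_A = 0; EF_A = 5
ES_B = 0; EF_B = 13
ES_C = 13; EF_C = 13+7 = 20
ES_D = max(EF_A=5, EF_B=13) = 13; EF_D = 13+8 = 21
ES_E = 13; EF_E = 13+2 = 15
ES_F = 13; EF_F = 13+4 = 17
ES_G = 21; EF_G = 21+2 = 23
ES_H = max(EF_C=20, EF_E=15, EF_F=17, EF_G=23) = 23; EF_H = 23+10 = 33
Expected project duration μ = 33 days. Critical path: B → D → G → H.

33 days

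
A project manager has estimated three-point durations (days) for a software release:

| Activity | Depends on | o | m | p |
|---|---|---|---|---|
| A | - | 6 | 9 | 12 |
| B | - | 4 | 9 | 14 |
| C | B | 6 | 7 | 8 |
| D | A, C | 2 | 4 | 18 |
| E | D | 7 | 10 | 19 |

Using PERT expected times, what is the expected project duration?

33 days

te_A = (6 + 4·9 + 12)/6 = 54/6 = 9
te_B = (4 + 4·9 + 14)/6 = 54/6 = 9
te_C = (6 + 4·7 + 8)/6 = 42/6 = 7
te_D = (2 + 4·4 + 18)/6 = 36/6 = 6
te_E = (7 + 4·10 + 19)/6 = 66/6 = 11

Forward pass:
ES_A = 0; EF_A = 9
ES_B = 0; EF_B = 9
ES_C = 9; EF_C = 9+7 = 16
ES_D = max(EF_A=9, EF_C=16) = 16; EF_D = 16+6 = 22
ES_E = 22; EF_E = 22+11 = 33
Expected project duration μ = 33 days. Critical path: B → C → D → E.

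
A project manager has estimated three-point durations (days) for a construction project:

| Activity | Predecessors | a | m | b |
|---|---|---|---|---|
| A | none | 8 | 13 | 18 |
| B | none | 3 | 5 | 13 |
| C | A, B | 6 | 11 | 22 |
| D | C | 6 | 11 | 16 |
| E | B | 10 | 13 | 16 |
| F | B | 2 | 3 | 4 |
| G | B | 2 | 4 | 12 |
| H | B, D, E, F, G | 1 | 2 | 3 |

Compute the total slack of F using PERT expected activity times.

27 days

te_A = (8 + 4·13 + 18)/6 = 78/6 = 13
te_B = (3 + 4·5 + 13)/6 = 36/6 = 6
te_C = (6 + 4·11 + 22)/6 = 72/6 = 12
te_D = (6 + 4·11 + 16)/6 = 66/6 = 11
te_E = (10 + 4·13 + 16)/6 = 78/6 = 13
te_F = (2 + 4·3 + 4)/6 = 18/6 = 3
te_G = (2 + 4·4 + 12)/6 = 30/6 = 5
te_H = (1 + 4·2 + 3)/6 = 12/6 = 2

Forward pass:
ES_A = 0; EF_A = 13
ES_B = 0; EF_B = 6
ES_C = max(EF_A=13, EF_B=6) = 13; EF_C = 13+12 = 25
ES_D = 25; EF_D = 25+11 = 36
ES_E = 6; EF_E = 6+13 = 19
ES_F = 6; EF_F = 6+3 = 9
ES_G = 6; EF_G = 6+5 = 11
ES_H = max(EF_B=6, EF_D=36, EF_E=19, EF_F=9, EF_G=11) = 36; EF_H = 36+2 = 38
Expected project duration μ = 38 days. Critical path: A → C → D → H.

Backward pass:
LF_H = 38; LS_H = 38−2 = 36
LF_G = LS_H = 36; LS_G = 36−5 = 31
LF_F = LS_H = 36; LS_F = 36−3 = 33
LF_E = LS_H = 36; LS_E = 36−13 = 23
LF_D = LS_H = 36; LS_D = 36−11 = 25
LF_C = LS_D = 25; LS_C = 25−12 = 13
LF_B = min(LS_C=13, LS_E=23, LS_F=33, LS_G=31, LS_H=36) = 13; LS_B = 13−6 = 7
LF_A = LS_C = 13; LS_A = 13−13 = 0
Slack_F = LS_F − ES_F = 33 − 6 = 27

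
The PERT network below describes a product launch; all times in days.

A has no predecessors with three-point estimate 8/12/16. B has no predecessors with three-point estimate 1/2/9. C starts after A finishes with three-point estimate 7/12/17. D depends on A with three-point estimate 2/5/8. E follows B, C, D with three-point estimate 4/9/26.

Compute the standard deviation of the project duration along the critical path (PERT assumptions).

te_A = (8 + 4·12 + 16)/6 = 72/6 = 12; σ²_A = ((16−8)/6)² = 1.778
te_B = (1 + 4·2 + 9)/6 = 18/6 = 3; σ²_B = ((9−1)/6)² = 1.778
te_C = (7 + 4·12 + 17)/6 = 72/6 = 12; σ²_C = ((17−7)/6)² = 2.778
te_D = (2 + 4·5 + 8)/6 = 30/6 = 5; σ²_D = ((8−2)/6)² = 1.000
te_E = (4 + 4·9 + 26)/6 = 66/6 = 11; σ²_E = ((26−4)/6)² = 13.444

Forward pass:
ES_A = 0; EF_A = 12
ES_B = 0; EF_B = 3
ES_C = 12; EF_C = 12+12 = 24
ES_D = 12; EF_D = 12+5 = 17
ES_E = max(EF_B=3, EF_C=24, EF_D=17) = 24; EF_E = 24+11 = 35
Expected project duration μ = 35 days. Critical path: A → C → E.

Variance along critical path = 1.778 + 2.778 + 13.444 = 18.000
σ = √18.000 = 4.243 days

4.24 days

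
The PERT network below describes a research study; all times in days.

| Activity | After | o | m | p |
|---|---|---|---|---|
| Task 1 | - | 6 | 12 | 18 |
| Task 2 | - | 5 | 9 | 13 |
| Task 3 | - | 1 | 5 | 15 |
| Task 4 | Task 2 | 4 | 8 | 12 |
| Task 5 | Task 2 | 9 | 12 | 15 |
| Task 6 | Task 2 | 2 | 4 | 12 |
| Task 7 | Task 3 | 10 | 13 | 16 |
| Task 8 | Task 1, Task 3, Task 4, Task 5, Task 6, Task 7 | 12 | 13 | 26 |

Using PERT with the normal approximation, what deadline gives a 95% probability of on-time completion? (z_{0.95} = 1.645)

40.7 days

te_Task 1 = (6 + 4·12 + 18)/6 = 72/6 = 12; σ²_Task 1 = ((18−6)/6)² = 4.000
te_Task 2 = (5 + 4·9 + 13)/6 = 54/6 = 9; σ²_Task 2 = ((13−5)/6)² = 1.778
te_Task 3 = (1 + 4·5 + 15)/6 = 36/6 = 6; σ²_Task 3 = ((15−1)/6)² = 5.444
te_Task 4 = (4 + 4·8 + 12)/6 = 48/6 = 8; σ²_Task 4 = ((12−4)/6)² = 1.778
te_Task 5 = (9 + 4·12 + 15)/6 = 72/6 = 12; σ²_Task 5 = ((15−9)/6)² = 1.000
te_Task 6 = (2 + 4·4 + 12)/6 = 30/6 = 5; σ²_Task 6 = ((12−2)/6)² = 2.778
te_Task 7 = (10 + 4·13 + 16)/6 = 78/6 = 13; σ²_Task 7 = ((16−10)/6)² = 1.000
te_Task 8 = (12 + 4·13 + 26)/6 = 90/6 = 15; σ²_Task 8 = ((26−12)/6)² = 5.444

Forward pass:
ES_Task 1 = 0; EF_Task 1 = 12
ES_Task 2 = 0; EF_Task 2 = 9
ES_Task 3 = 0; EF_Task 3 = 6
ES_Task 4 = 9; EF_Task 4 = 9+8 = 17
ES_Task 5 = 9; EF_Task 5 = 9+12 = 21
ES_Task 6 = 9; EF_Task 6 = 9+5 = 14
ES_Task 7 = 6; EF_Task 7 = 6+13 = 19
ES_Task 8 = max(EF_Task 1=12, EF_Task 3=6, EF_Task 4=17, EF_Task 5=21, EF_Task 6=14, EF_Task 7=19) = 21; EF_Task 8 = 21+15 = 36
Expected project duration μ = 36 days. Critical path: Task 2 → Task 5 → Task 8.

Variance along critical path = 1.778 + 1.000 + 5.444 = 8.222; σ = 2.867 days.
D = μ + z·σ = 36 + 1.645·2.867 = 40.7 days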